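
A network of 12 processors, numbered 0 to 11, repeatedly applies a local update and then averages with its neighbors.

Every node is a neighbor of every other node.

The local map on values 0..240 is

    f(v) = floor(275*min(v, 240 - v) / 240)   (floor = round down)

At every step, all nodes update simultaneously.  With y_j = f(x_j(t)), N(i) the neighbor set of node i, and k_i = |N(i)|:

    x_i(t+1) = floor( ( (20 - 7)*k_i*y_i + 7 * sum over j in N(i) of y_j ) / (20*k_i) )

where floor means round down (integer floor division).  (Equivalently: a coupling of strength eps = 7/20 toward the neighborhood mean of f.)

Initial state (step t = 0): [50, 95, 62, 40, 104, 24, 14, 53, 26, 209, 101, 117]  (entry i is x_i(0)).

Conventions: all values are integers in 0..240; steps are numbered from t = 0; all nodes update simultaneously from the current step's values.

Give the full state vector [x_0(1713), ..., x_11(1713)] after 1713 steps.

Answer: [129, 129, 129, 129, 129, 129, 129, 129, 129, 129, 129, 129]
Key observation: The state at step 12, [127, 127, 127, 127, 127, 127, 127, 127, 127, 127, 127, 127], reappears at step 14: the system is in a cycle of period 2 from step 12 on.  Therefore the state at step 1713 equals the state at step 12 + ((1713 - 12) mod 2) = 13, which is [129, 129, 129, 129, 129, 129, 129, 129, 129, 129, 129, 129].

Derivation:
t=0: [50, 95, 62, 40, 104, 24, 14, 53, 26, 209, 101, 117]
t=1: [61, 92, 69, 53, 99, 42, 35, 63, 43, 47, 97, 108]
t=2: [71, 94, 78, 66, 99, 59, 54, 73, 59, 62, 97, 105]
t=3: [83, 99, 88, 79, 103, 74, 70, 84, 74, 77, 101, 107]
t=4: [96, 107, 99, 93, 110, 89, 87, 97, 89, 92, 108, 113]
t=5: [110, 118, 112, 108, 120, 105, 104, 111, 105, 107, 118, 122]
t=6: [126, 132, 127, 124, 133, 122, 122, 127, 122, 124, 132, 132]
t=7: [129, 125, 129, 130, 124, 132, 132, 129, 132, 130, 125, 125]
t=8: [127, 129, 127, 126, 130, 124, 124, 127, 124, 126, 129, 129]
t=9: [129, 127, 129, 129, 127, 130, 130, 129, 130, 129, 127, 127]
t=10: [127, 128, 127, 127, 128, 126, 126, 127, 126, 127, 128, 128]
t=11: [128, 128, 128, 128, 128, 129, 129, 128, 129, 128, 128, 128]
t=12: [127, 127, 127, 127, 127, 127, 127, 127, 127, 127, 127, 127]
t=13: [129, 129, 129, 129, 129, 129, 129, 129, 129, 129, 129, 129]
t=14: [127, 127, 127, 127, 127, 127, 127, 127, 127, 127, 127, 127]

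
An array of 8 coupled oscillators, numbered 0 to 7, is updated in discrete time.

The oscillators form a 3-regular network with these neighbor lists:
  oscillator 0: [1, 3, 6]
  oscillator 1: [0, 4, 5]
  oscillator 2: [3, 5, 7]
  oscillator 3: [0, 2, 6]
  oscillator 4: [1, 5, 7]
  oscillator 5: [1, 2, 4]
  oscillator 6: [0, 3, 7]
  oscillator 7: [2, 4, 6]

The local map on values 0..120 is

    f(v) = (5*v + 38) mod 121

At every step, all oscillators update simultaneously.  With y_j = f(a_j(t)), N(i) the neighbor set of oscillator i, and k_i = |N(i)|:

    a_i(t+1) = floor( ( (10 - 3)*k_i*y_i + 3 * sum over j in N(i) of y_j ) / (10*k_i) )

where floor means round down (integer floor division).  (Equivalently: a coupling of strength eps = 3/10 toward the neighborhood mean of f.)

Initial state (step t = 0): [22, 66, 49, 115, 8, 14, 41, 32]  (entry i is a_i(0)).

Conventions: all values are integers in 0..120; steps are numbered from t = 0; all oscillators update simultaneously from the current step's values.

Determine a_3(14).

Answer: a_3(14) = 47

Derivation:
t=0: [22, 66, 49, 115, 8, 14, 41, 32]
t=1: [20, 24, 48, 12, 73, 88, 11, 65]
t=2: [34, 43, 46, 83, 43, 91, 76, 16]
t=3: [76, 18, 39, 79, 21, 11, 68, 91]
t=4: [47, 21, 95, 67, 26, 79, 23, 21]
t=5: [28, 30, 30, 16, 44, 58, 28, 26]
t=6: [64, 62, 72, 100, 31, 75, 62, 46]
t=7: [107, 98, 37, 63, 68, 56, 93, 39]
t=8: [79, 48, 101, 98, 33, 69, 44, 92]
t=9: [58, 42, 49, 45, 64, 31, 24, 25]
t=10: [66, 31, 42, 31, 93, 66, 40, 48]
t=11: [29, 53, 15, 63, 24, 13, 93, 39]
t=12: [62, 62, 111, 97, 53, 93, 41, 95]
t=13: [88, 92, 85, 48, 58, 40, 18, 37]
t=14: [86, 41, 95, 47, 83, 101, 30, 90]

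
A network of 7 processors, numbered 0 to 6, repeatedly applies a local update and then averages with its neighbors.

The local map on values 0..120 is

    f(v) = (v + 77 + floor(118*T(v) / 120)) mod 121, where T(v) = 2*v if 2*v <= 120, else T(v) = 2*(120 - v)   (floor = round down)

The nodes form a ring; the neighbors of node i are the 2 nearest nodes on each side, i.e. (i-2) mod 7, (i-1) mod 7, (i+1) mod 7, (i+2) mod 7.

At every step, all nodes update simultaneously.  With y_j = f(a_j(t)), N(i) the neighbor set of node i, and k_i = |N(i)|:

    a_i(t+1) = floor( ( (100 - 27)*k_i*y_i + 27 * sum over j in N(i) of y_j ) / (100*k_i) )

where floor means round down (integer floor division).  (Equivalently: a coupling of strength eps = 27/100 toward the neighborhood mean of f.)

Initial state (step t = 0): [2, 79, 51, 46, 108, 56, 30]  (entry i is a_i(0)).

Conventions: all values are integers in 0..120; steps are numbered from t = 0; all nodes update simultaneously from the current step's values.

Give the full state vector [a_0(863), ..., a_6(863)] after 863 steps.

Answer: [93, 93, 93, 93, 93, 93, 93]
Key observation: The state at step 11, [93, 93, 93, 93, 93, 93, 93], reappears at step 13: the system is in a cycle of period 2 from step 11 on.  Therefore the state at step 863 equals the state at step 11 + ((863 - 11) mod 2) = 11, which is [93, 93, 93, 93, 93, 93, 93].

Derivation:
t=0: [2, 79, 51, 46, 108, 56, 30]
t=1: [77, 105, 103, 88, 80, 21, 52]
t=2: [106, 94, 95, 98, 105, 43, 103]
t=3: [90, 99, 98, 96, 90, 85, 91]
t=4: [104, 97, 98, 99, 104, 107, 103]
t=5: [91, 96, 96, 95, 91, 89, 92]
t=6: [103, 99, 99, 100, 103, 104, 103]
t=7: [92, 95, 95, 94, 92, 91, 92]
t=8: [102, 100, 100, 101, 102, 103, 102]
t=9: [93, 94, 94, 93, 93, 92, 93]
t=10: [101, 101, 101, 101, 102, 102, 102]
t=11: [93, 93, 93, 93, 93, 93, 93]
t=12: [102, 102, 102, 102, 102, 102, 102]
t=13: [93, 93, 93, 93, 93, 93, 93]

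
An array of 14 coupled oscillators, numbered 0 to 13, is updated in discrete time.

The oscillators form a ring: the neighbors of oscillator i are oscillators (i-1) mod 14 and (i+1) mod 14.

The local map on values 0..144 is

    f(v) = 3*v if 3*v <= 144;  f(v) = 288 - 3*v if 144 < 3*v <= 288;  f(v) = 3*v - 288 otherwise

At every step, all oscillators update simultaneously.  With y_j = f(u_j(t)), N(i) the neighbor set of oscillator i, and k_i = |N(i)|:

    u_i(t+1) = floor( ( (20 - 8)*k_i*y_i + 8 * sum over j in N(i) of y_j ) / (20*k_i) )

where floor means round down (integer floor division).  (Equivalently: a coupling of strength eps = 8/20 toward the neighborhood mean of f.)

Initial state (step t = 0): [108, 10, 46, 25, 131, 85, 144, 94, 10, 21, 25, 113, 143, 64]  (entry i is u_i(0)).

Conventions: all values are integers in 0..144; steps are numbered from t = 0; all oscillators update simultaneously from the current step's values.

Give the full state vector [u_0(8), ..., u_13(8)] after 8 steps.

Answer: [115, 112, 85, 94, 85, 72, 95, 83, 44, 35, 64, 81, 72, 94]

Derivation:
t=0: [108, 10, 46, 25, 131, 85, 144, 94, 10, 21, 25, 113, 143, 64]
t=1: [46, 52, 103, 93, 84, 69, 94, 38, 31, 58, 67, 73, 114, 93]
t=2: [111, 111, 40, 16, 39, 57, 42, 88, 101, 104, 88, 69, 48, 43]
t=3: [61, 60, 90, 76, 103, 118, 103, 42, 18, 22, 35, 82, 128, 115]
t=4: [96, 89, 44, 43, 37, 48, 51, 90, 70, 71, 84, 65, 77, 74]
t=5: [17, 39, 109, 126, 121, 135, 113, 53, 65, 67, 55, 74, 66, 51]
t=6: [81, 88, 64, 76, 86, 95, 79, 106, 99, 95, 104, 82, 94, 109]
t=7: [39, 42, 74, 61, 30, 18, 37, 30, 12, 8, 23, 31, 19, 33]
t=8: [115, 112, 85, 94, 85, 72, 95, 83, 44, 35, 64, 81, 72, 94]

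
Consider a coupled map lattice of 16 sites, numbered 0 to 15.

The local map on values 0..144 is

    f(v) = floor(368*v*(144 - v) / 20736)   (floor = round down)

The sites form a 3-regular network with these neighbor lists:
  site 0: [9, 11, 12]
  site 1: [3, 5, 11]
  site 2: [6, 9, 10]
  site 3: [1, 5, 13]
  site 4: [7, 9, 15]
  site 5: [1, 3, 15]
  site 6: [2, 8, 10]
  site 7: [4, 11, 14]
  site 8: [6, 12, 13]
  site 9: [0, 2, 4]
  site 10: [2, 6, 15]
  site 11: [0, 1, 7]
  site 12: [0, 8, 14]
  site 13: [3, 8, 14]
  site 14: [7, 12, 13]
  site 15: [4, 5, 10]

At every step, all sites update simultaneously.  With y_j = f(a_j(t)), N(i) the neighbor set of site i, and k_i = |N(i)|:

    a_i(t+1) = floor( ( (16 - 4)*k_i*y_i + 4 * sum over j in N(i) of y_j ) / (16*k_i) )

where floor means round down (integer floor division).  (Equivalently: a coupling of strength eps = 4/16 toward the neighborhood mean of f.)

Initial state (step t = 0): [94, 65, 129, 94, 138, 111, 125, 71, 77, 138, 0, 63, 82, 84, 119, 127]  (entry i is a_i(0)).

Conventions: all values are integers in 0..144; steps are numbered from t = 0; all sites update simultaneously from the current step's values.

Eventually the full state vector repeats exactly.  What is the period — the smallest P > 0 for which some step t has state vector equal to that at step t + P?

Answer: 2
Key observation: The state at step 6, [88, 88, 88, 88, 88, 88, 87, 88, 87, 88, 88, 88, 87, 87, 88, 88], reappears at step 8 — and no state repeats earlier — so the cycle the system enters has period 2.

Derivation:
t=0: [94, 65, 129, 94, 138, 111, 125, 71, 77, 138, 0, 63, 82, 84, 119, 127]
t=1: [78, 88, 30, 82, 22, 66, 41, 81, 86, 21, 9, 89, 86, 85, 61, 35]
t=2: [86, 87, 56, 89, 52, 88, 69, 86, 86, 50, 32, 86, 88, 89, 89, 63]
t=3: [87, 87, 85, 86, 84, 87, 88, 87, 88, 83, 69, 88, 87, 86, 86, 87]
t=4: [88, 87, 89, 88, 88, 88, 87, 88, 87, 88, 90, 87, 87, 87, 88, 88]
t=5: [87, 87, 86, 87, 87, 87, 87, 87, 88, 86, 86, 87, 87, 87, 87, 86]
t=6: [88, 88, 88, 88, 88, 88, 87, 88, 87, 88, 88, 88, 87, 87, 88, 88]
t=7: [87, 87, 87, 87, 87, 87, 87, 87, 88, 87, 87, 87, 87, 87, 87, 87]
t=8: [88, 88, 88, 88, 88, 88, 87, 88, 87, 88, 88, 88, 87, 87, 88, 88]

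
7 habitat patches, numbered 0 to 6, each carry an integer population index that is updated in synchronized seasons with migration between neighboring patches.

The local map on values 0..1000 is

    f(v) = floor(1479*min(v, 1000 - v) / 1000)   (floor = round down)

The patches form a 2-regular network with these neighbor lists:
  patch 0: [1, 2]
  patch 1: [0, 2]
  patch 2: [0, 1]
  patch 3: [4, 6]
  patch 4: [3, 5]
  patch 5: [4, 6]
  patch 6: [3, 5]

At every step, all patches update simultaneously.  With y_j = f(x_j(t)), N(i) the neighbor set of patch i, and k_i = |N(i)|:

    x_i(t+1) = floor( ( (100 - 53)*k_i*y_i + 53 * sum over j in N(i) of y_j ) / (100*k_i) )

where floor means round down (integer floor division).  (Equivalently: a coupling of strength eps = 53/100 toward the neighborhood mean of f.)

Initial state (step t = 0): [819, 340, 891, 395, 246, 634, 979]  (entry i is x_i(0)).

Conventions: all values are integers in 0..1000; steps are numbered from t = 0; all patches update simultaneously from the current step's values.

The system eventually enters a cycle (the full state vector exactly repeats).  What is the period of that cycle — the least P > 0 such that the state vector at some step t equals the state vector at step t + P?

Answer: 18
Key observation: The state at step 25, [513, 513, 513, 644, 644, 644, 644], reappears at step 43 — and no state repeats earlier — so the cycle the system enters has period 18.

Derivation:
t=0: [819, 340, 891, 395, 246, 634, 979]
t=1: [301, 349, 279, 378, 468, 358, 312]
t=2: [455, 469, 448, 568, 613, 554, 504]
t=3: [674, 679, 672, 645, 612, 655, 688]
t=4: [480, 479, 481, 520, 543, 513, 490]
t=5: [709, 709, 709, 703, 695, 709, 718]
t=6: [430, 430, 430, 436, 442, 432, 426]
t=7: [635, 635, 635, 642, 646, 639, 635]
t=8: [539, 539, 539, 530, 527, 531, 534]
t=9: [681, 681, 681, 694, 696, 693, 691]
t=10: [471, 471, 471, 452, 451, 453, 454]
t=11: [696, 696, 696, 668, 667, 669, 669]
t=12: [449, 449, 449, 490, 490, 489, 489]
t=13: [664, 664, 664, 723, 723, 723, 723]
t=14: [496, 496, 496, 409, 409, 409, 409]
t=15: [733, 733, 733, 604, 604, 604, 604]
t=16: [394, 394, 394, 585, 585, 585, 585]
t=17: [582, 582, 582, 613, 613, 613, 613]
t=18: [618, 618, 618, 572, 572, 572, 572]
t=19: [564, 564, 564, 633, 633, 633, 633]
t=20: [644, 644, 644, 542, 542, 542, 542]
t=21: [526, 526, 526, 677, 677, 677, 677]
t=22: [701, 701, 701, 477, 477, 477, 477]
t=23: [442, 442, 442, 705, 705, 705, 705]
t=24: [653, 653, 653, 436, 436, 436, 436]
t=25: [513, 513, 513, 644, 644, 644, 644]
t=26: [720, 720, 720, 526, 526, 526, 526]
t=27: [414, 414, 414, 701, 701, 701, 701]
t=28: [612, 612, 612, 442, 442, 442, 442]
t=29: [573, 573, 573, 653, 653, 653, 653]
t=30: [631, 631, 631, 513, 513, 513, 513]
t=31: [545, 545, 545, 720, 720, 720, 720]
t=32: [672, 672, 672, 414, 414, 414, 414]
t=33: [485, 485, 485, 612, 612, 612, 612]
t=34: [717, 717, 717, 573, 573, 573, 573]
t=35: [418, 418, 418, 631, 631, 631, 631]
t=36: [618, 618, 618, 545, 545, 545, 545]
t=37: [564, 564, 564, 672, 672, 672, 672]
t=38: [644, 644, 644, 485, 485, 485, 485]
t=39: [526, 526, 526, 717, 717, 717, 717]
t=40: [701, 701, 701, 418, 418, 418, 418]
t=41: [442, 442, 442, 618, 618, 618, 618]
t=42: [653, 653, 653, 564, 564, 564, 564]
t=43: [513, 513, 513, 644, 644, 644, 644]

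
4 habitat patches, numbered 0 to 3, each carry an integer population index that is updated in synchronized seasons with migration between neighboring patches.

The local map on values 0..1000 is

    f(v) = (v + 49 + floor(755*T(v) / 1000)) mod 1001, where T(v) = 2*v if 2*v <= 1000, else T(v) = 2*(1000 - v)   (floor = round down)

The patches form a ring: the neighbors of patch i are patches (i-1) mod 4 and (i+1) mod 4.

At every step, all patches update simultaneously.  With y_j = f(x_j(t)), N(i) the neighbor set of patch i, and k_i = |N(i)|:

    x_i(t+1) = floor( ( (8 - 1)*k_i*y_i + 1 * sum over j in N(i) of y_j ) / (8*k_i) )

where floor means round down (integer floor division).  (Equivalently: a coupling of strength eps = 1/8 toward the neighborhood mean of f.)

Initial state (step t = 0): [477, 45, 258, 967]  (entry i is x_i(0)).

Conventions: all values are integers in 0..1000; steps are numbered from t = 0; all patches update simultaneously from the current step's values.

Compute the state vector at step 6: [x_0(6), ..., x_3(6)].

Simulating step by step:
t=0: [477, 45, 258, 967]
t=1: [228, 199, 623, 114]
t=2: [598, 533, 265, 346]
t=3: [296, 310, 699, 862]
t=4: [751, 785, 234, 165]
t=5: [191, 188, 595, 455]
t=6: [506, 503, 266, 215]

Answer: [506, 503, 266, 215]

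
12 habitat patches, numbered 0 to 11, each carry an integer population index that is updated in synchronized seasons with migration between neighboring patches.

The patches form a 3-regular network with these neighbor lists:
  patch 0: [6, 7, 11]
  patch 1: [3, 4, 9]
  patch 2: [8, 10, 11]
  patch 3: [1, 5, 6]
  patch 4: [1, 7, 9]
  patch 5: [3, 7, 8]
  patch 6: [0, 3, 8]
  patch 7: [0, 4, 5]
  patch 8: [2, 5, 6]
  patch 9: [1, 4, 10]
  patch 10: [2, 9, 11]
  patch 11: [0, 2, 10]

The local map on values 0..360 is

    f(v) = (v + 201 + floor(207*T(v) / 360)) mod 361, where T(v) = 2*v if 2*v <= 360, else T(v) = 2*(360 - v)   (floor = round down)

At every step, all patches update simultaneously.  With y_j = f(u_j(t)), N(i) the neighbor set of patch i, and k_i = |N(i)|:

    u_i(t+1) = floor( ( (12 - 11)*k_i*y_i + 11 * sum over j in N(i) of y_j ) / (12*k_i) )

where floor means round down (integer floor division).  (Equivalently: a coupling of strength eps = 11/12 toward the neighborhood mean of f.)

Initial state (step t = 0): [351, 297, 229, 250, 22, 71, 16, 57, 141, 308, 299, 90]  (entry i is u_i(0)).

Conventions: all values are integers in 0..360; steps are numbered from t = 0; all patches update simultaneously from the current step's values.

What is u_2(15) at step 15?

Answer: u_2(15) = 221

Derivation:
t=0: [351, 297, 229, 250, 22, 71, 16, 57, 141, 308, 299, 90]
t=1: [197, 222, 135, 261, 246, 237, 190, 271, 258, 220, 157, 194]
t=2: [220, 217, 199, 220, 217, 214, 218, 219, 193, 206, 190, 180]
t=3: [222, 221, 225, 221, 221, 222, 222, 221, 222, 222, 224, 223]
t=4: [220, 220, 220, 220, 220, 220, 220, 220, 220, 220, 220, 220]
t=5: [221, 221, 221, 221, 221, 221, 221, 221, 221, 221, 221, 221]
t=6: [220, 220, 220, 220, 220, 220, 220, 220, 220, 220, 220, 220]
t=7: [221, 221, 221, 221, 221, 221, 221, 221, 221, 221, 221, 221]
t=8: [220, 220, 220, 220, 220, 220, 220, 220, 220, 220, 220, 220]
t=9: [221, 221, 221, 221, 221, 221, 221, 221, 221, 221, 221, 221]
t=10: [220, 220, 220, 220, 220, 220, 220, 220, 220, 220, 220, 220]
t=11: [221, 221, 221, 221, 221, 221, 221, 221, 221, 221, 221, 221]
t=12: [220, 220, 220, 220, 220, 220, 220, 220, 220, 220, 220, 220]
t=13: [221, 221, 221, 221, 221, 221, 221, 221, 221, 221, 221, 221]
t=14: [220, 220, 220, 220, 220, 220, 220, 220, 220, 220, 220, 220]
t=15: [221, 221, 221, 221, 221, 221, 221, 221, 221, 221, 221, 221]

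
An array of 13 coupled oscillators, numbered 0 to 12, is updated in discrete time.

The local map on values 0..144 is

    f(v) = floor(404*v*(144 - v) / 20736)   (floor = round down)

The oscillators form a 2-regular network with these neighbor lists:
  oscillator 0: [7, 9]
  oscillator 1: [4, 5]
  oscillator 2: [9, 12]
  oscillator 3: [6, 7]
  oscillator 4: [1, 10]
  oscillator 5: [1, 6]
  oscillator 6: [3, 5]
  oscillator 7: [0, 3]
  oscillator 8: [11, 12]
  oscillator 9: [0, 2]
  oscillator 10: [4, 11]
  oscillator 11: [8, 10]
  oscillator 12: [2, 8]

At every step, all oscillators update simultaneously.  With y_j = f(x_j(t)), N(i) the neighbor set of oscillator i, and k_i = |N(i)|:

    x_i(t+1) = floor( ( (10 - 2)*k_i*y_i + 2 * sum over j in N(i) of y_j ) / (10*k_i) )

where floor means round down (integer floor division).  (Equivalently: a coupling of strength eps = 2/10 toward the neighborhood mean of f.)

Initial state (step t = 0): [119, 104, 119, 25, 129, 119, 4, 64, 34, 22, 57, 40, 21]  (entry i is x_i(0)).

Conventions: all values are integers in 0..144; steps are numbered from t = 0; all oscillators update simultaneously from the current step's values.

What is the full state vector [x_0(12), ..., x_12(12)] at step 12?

Simulating step by step:
t=0: [119, 104, 119, 25, 129, 119, 4, 64, 34, 22, 57, 40, 21]
t=1: [60, 74, 55, 56, 47, 54, 19, 90, 70, 53, 88, 81, 52]
t=2: [97, 98, 94, 90, 90, 89, 55, 94, 99, 93, 95, 98, 93]
t=3: [88, 88, 91, 93, 92, 94, 94, 91, 86, 91, 90, 87, 91]
t=4: [95, 95, 93, 92, 93, 91, 91, 93, 96, 93, 94, 95, 93]
t=5: [90, 90, 92, 92, 91, 92, 93, 91, 89, 91, 91, 90, 91]
t=6: [93, 93, 93, 92, 93, 93, 92, 93, 94, 93, 93, 94, 93]
t=7: [92, 92, 92, 92, 92, 92, 92, 92, 91, 92, 91, 91, 91]
t=8: [93, 93, 93, 93, 93, 93, 93, 93, 93, 93, 93, 93, 93]
t=9: [92, 92, 92, 92, 92, 92, 92, 92, 92, 92, 92, 92, 92]
t=10: [93, 93, 93, 93, 93, 93, 93, 93, 93, 93, 93, 93, 93]
t=11: [92, 92, 92, 92, 92, 92, 92, 92, 92, 92, 92, 92, 92]
t=12: [93, 93, 93, 93, 93, 93, 93, 93, 93, 93, 93, 93, 93]

Answer: [93, 93, 93, 93, 93, 93, 93, 93, 93, 93, 93, 93, 93]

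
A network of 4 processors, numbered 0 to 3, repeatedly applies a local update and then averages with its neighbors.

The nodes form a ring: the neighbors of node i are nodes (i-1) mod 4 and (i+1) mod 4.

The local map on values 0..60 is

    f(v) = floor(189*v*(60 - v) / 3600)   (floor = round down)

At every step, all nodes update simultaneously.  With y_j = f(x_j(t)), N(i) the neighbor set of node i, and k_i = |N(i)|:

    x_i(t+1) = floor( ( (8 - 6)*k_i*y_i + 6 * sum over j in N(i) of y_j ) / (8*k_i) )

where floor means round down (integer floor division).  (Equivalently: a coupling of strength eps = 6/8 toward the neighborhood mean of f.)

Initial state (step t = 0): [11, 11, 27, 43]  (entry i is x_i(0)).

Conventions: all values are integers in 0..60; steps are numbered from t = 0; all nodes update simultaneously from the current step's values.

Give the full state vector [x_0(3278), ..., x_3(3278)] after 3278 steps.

Simulating step by step:
t=0: [11, 11, 27, 43]
t=1: [31, 34, 36, 37]
t=2: [45, 46, 45, 45]
t=3: [34, 34, 34, 35]
t=4: [45, 46, 45, 45]

Answer: [45, 46, 45, 45]
Key observation: The state at step 2, [45, 46, 45, 45], reappears at step 4: the system is in a cycle of period 2 from step 2 on.  Therefore the state at step 3278 equals the state at step 2 + ((3278 - 2) mod 2) = 2, which is [45, 46, 45, 45].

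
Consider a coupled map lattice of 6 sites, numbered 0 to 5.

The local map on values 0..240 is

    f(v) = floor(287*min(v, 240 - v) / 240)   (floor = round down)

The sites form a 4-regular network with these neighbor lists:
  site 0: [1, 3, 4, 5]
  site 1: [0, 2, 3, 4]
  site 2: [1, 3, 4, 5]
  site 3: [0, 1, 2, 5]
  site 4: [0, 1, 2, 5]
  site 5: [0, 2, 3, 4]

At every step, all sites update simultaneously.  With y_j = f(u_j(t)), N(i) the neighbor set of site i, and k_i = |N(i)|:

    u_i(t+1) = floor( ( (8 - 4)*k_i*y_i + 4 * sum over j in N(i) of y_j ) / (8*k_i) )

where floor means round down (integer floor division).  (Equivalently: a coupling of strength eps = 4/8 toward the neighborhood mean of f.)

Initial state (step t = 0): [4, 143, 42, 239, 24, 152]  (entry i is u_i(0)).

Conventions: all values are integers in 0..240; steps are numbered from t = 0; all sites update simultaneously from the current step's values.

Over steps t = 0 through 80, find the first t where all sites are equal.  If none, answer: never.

Answer: 8
Key observation: Synchronization is absorbing here: once all sites are equal they stay equal, and step 8 is the first all-equal step.

Derivation:
t=0: [4, 143, 42, 239, 24, 152]  (not all equal)
t=1: [33, 67, 56, 34, 48, 62]  (not all equal)
t=2: [50, 65, 64, 52, 60, 62]  (not all equal)
t=3: [65, 72, 73, 66, 71, 70]  (not all equal)
t=4: [79, 83, 84, 80, 83, 82]  (not all equal)
t=5: [95, 98, 98, 96, 98, 97]  (not all equal)
t=6: [114, 116, 116, 114, 116, 115]  (not all equal)
t=7: [136, 137, 137, 136, 137, 137]  (not all equal)
t=8: [123, 123, 123, 123, 123, 123]  (all equal)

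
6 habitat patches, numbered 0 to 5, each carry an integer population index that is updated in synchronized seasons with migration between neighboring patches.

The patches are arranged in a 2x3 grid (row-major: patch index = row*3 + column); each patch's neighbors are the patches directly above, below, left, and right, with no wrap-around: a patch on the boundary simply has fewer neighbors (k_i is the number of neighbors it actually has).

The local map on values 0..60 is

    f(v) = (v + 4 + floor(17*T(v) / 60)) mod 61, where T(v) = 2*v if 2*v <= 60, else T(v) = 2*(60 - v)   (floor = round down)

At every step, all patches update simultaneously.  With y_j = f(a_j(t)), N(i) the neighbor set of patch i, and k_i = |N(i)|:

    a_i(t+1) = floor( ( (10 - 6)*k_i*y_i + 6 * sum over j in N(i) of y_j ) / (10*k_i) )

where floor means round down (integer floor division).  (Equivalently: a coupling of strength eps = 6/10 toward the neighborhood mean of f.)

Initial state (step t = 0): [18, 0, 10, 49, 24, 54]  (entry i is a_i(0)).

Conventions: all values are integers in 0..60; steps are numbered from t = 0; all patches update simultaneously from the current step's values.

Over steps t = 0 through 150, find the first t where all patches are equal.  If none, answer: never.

Simulating step by step:
t=0: [18, 0, 10, 49, 24, 54]  (not all equal)
t=1: [31, 20, 8, 45, 29, 18]  (not all equal)
t=2: [48, 37, 26, 52, 44, 32]  (not all equal)
t=3: [57, 53, 49, 58, 55, 50]  (not all equal)
t=4: [19, 36, 59, 1, 24, 41]  (not all equal)
t=5: [30, 36, 33, 24, 39, 34]  (not all equal)
t=6: [48, 52, 52, 47, 50, 52]  (not all equal)
t=7: [58, 59, 60, 58, 59, 59]  (not all equal)
t=8: [2, 2, 2, 2, 2, 2]  (all equal)

Answer: 8
Key observation: Synchronization is absorbing here: once all patches are equal they stay equal, and step 8 is the first all-equal step.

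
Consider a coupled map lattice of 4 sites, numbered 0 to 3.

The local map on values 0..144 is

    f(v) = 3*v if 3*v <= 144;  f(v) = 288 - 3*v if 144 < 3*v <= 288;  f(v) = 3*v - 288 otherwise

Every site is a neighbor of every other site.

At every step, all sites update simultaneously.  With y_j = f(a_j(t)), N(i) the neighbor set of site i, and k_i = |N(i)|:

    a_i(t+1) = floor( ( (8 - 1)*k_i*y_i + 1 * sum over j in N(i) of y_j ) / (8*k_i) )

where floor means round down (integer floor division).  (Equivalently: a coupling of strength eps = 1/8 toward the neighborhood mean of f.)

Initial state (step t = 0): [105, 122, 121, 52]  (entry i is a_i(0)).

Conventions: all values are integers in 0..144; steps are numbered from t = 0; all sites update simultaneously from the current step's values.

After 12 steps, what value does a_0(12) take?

Answer: a_0(12) = 106

Derivation:
t=0: [105, 122, 121, 52]
t=1: [35, 78, 75, 123]
t=2: [100, 57, 65, 80]
t=3: [21, 108, 88, 51]
t=4: [63, 40, 30, 123]
t=5: [98, 116, 91, 83]
t=6: [10, 55, 17, 37]
t=7: [38, 115, 55, 105]
t=8: [108, 60, 115, 35]
t=9: [42, 102, 60, 100]
t=10: [116, 26, 101, 21]
t=11: [59, 74, 21, 61]
t=12: [106, 69, 66, 101]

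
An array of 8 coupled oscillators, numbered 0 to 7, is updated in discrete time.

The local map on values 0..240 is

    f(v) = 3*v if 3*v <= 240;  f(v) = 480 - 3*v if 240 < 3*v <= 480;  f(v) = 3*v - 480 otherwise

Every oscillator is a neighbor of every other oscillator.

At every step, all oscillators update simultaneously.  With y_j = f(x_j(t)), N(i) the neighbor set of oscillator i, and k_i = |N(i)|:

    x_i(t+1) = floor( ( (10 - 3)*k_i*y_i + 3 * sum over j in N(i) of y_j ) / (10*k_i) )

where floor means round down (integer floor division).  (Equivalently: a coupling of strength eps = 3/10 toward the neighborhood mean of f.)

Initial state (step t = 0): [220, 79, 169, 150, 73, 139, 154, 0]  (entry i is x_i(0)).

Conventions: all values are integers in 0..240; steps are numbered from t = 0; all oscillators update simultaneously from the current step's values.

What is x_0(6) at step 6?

Answer: x_0(6) = 93

Derivation:
t=0: [220, 79, 169, 150, 73, 139, 154, 0]
t=1: [151, 188, 50, 52, 177, 74, 45, 33]
t=2: [57, 94, 138, 142, 73, 185, 128, 104]
t=3: [157, 174, 88, 80, 188, 94, 107, 155]
t=4: [47, 68, 183, 198, 96, 171, 145, 51]
t=5: [133, 174, 86, 115, 166, 62, 70, 141]
t=6: [93, 68, 186, 129, 52, 162, 178, 78]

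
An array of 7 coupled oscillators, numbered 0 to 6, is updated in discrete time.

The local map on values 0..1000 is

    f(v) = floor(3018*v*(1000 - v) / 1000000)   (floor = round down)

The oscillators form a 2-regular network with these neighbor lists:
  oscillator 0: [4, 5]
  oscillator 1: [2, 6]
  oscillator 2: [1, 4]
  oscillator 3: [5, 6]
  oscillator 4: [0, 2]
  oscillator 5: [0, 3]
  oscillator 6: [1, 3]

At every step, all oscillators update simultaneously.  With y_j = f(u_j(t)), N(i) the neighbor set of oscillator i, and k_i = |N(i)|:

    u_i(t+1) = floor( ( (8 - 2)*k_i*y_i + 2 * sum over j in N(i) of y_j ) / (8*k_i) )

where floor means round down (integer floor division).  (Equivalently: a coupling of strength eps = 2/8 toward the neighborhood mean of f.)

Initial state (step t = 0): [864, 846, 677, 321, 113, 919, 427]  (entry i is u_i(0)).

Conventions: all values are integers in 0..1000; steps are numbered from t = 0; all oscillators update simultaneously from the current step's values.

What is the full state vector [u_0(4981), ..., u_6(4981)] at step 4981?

Simulating step by step:
t=0: [864, 846, 677, 321, 113, 919, 427]
t=1: [331, 469, 581, 613, 353, 294, 684]
t=2: [665, 736, 730, 696, 692, 642, 672]
t=3: [671, 596, 599, 648, 640, 683, 651]
t=4: [668, 720, 720, 683, 695, 659, 690]
t=5: [666, 612, 611, 655, 638, 673, 641]
t=6: [673, 713, 714, 680, 696, 667, 695]
t=7: [661, 619, 618, 655, 638, 667, 638]
t=8: [677, 709, 710, 681, 696, 672, 696]
t=9: [657, 623, 623, 654, 638, 663, 638]
t=10: [681, 706, 706, 682, 696, 675, 696]
t=11: [653, 627, 627, 653, 638, 660, 638]
t=12: [684, 704, 704, 684, 696, 678, 696]
t=13: [651, 629, 629, 651, 638, 656, 638]
t=14: [686, 703, 703, 686, 696, 682, 696]
t=15: [649, 631, 631, 649, 638, 653, 638]
t=16: [687, 701, 701, 687, 696, 684, 696]
t=17: [647, 632, 632, 647, 638, 651, 638]
t=18: [689, 700, 700, 689, 696, 686, 696]
t=19: [645, 633, 633, 645, 638, 649, 638]
t=20: [691, 700, 700, 691, 696, 688, 696]
t=21: [643, 633, 633, 643, 638, 646, 638]
t=22: [692, 700, 700, 692, 696, 690, 696]
t=23: [642, 633, 633, 642, 638, 644, 638]
t=24: [693, 700, 700, 693, 697, 691, 697]
t=25: [641, 633, 633, 641, 637, 643, 637]
t=26: [694, 700, 700, 694, 697, 692, 697]
t=27: [640, 633, 633, 640, 636, 642, 636]
t=28: [695, 700, 700, 695, 698, 693, 698]
t=29: [639, 633, 633, 639, 636, 641, 636]
t=30: [696, 700, 700, 696, 698, 694, 698]
t=31: [638, 633, 633, 638, 635, 639, 635]
t=32: [697, 700, 700, 697, 699, 696, 699]
t=33: [636, 633, 633, 636, 634, 637, 634]
t=34: [698, 700, 700, 698, 699, 697, 699]
t=35: [635, 633, 633, 635, 634, 636, 634]
t=36: [699, 700, 700, 699, 700, 698, 700]
t=37: [634, 633, 633, 634, 633, 635, 633]
t=38: [700, 701, 701, 700, 700, 699, 700]
t=39: [633, 632, 632, 633, 632, 633, 632]
t=40: [701, 701, 701, 701, 701, 701, 701]
t=41: [632, 632, 632, 632, 632, 632, 632]
t=42: [701, 701, 701, 701, 701, 701, 701]

Answer: [632, 632, 632, 632, 632, 632, 632]
Key observation: The state at step 40, [701, 701, 701, 701, 701, 701, 701], reappears at step 42: the system is in a cycle of period 2 from step 40 on.  Therefore the state at step 4981 equals the state at step 40 + ((4981 - 40) mod 2) = 41, which is [632, 632, 632, 632, 632, 632, 632].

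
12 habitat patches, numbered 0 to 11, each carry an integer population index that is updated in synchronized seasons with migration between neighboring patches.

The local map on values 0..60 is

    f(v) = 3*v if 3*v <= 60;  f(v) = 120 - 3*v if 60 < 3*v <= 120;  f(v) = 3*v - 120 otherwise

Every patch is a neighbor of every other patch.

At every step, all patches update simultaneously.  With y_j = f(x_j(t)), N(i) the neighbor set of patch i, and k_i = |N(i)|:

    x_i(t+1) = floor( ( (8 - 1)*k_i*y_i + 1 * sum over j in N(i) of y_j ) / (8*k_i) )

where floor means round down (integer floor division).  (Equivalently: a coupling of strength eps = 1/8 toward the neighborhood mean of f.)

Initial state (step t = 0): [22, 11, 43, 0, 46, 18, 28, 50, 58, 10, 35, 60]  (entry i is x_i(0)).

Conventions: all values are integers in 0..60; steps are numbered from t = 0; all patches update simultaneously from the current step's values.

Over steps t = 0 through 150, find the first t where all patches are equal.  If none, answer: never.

Simulating step by step:
t=0: [22, 11, 43, 0, 46, 18, 28, 50, 58, 10, 35, 60]  (not all equal)
t=1: [51, 32, 12, 4, 20, 51, 35, 30, 51, 30, 17, 56]  (not all equal)
t=2: [33, 25, 35, 14, 56, 33, 17, 30, 33, 30, 48, 46]  (not all equal)
t=3: [22, 43, 17, 40, 45, 22, 48, 30, 22, 30, 24, 19]  (not all equal)
t=4: [51, 12, 48, 4, 17, 51, 25, 30, 51, 30, 46, 54]  (not all equal)
t=5: [32, 35, 25, 14, 48, 32, 43, 30, 32, 30, 19, 40]  (not all equal)
t=6: [24, 16, 42, 39, 24, 24, 11, 29, 24, 29, 52, 3]  (not all equal)
t=7: [45, 45, 9, 7, 45, 45, 32, 32, 45, 32, 35, 12]  (not all equal)
t=8: [15, 15, 26, 20, 15, 15, 23, 23, 15, 23, 15, 33]  (not all equal)
t=9: [45, 45, 42, 58, 45, 45, 50, 50, 45, 50, 45, 24]  (not all equal)
t=10: [16, 16, 8, 49, 16, 16, 29, 29, 16, 29, 16, 44]  (not all equal)
t=11: [46, 46, 25, 28, 46, 46, 33, 33, 46, 33, 46, 15]  (not all equal)
t=12: [18, 18, 42, 34, 18, 18, 21, 21, 18, 21, 18, 42]  (not all equal)
t=13: [52, 52, 11, 21, 52, 52, 55, 55, 52, 55, 52, 11]  (not all equal)
t=14: [36, 36, 33, 54, 36, 36, 44, 44, 36, 44, 36, 33]  (not all equal)
t=15: [12, 12, 20, 38, 12, 12, 12, 12, 12, 12, 12, 20]  (not all equal)
t=16: [36, 36, 56, 10, 36, 36, 36, 36, 36, 36, 36, 56]  (not all equal)
t=17: [13, 13, 44, 28, 13, 13, 13, 13, 13, 13, 13, 44]  (not all equal)
t=18: [38, 38, 15, 35, 38, 38, 38, 38, 38, 38, 38, 15]  (not all equal)
t=19: [6, 6, 40, 14, 6, 6, 6, 6, 6, 6, 6, 40]  (not all equal)
t=20: [17, 17, 2, 38, 17, 17, 17, 17, 17, 17, 17, 2]  (not all equal)
t=21: [49, 49, 10, 10, 49, 49, 49, 49, 49, 49, 49, 10]  (not all equal)
t=22: [27, 27, 29, 29, 27, 27, 27, 27, 27, 27, 27, 29]  (not all equal)
t=23: [38, 38, 33, 33, 38, 38, 38, 38, 38, 38, 38, 33]  (not all equal)
t=24: [6, 6, 19, 19, 6, 6, 6, 6, 6, 6, 6, 19]  (not all equal)
t=25: [19, 19, 53, 53, 19, 19, 19, 19, 19, 19, 19, 53]  (not all equal)
t=26: [56, 56, 40, 40, 56, 56, 56, 56, 56, 56, 56, 40]  (not all equal)
t=27: [46, 46, 4, 4, 46, 46, 46, 46, 46, 46, 46, 4]  (not all equal)
t=28: [17, 17, 12, 12, 17, 17, 17, 17, 17, 17, 17, 12]  (not all equal)
t=29: [50, 50, 37, 37, 50, 50, 50, 50, 50, 50, 50, 37]  (not all equal)
t=30: [29, 29, 11, 11, 29, 29, 29, 29, 29, 29, 29, 11]  (not all equal)
t=31: [33, 33, 33, 33, 33, 33, 33, 33, 33, 33, 33, 33]  (all equal)

Answer: 31
Key observation: Synchronization is absorbing here: once all patches are equal they stay equal, and step 31 is the first all-equal step.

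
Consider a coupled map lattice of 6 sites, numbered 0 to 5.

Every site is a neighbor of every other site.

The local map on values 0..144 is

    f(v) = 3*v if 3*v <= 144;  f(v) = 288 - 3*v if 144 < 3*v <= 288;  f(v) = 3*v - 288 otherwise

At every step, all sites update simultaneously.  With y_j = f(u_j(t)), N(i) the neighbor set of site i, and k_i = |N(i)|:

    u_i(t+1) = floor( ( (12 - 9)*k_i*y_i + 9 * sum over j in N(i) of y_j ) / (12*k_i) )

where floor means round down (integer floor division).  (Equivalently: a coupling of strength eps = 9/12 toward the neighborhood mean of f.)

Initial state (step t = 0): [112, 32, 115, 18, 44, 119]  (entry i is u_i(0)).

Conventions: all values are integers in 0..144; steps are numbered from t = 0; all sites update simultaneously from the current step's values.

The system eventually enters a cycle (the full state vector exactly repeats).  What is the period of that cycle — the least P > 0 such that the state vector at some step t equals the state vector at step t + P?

Simulating step by step:
t=0: [112, 32, 115, 18, 44, 119]
t=1: [73, 78, 74, 73, 81, 75]
t=2: [61, 60, 61, 61, 59, 61]
t=3: [106, 106, 106, 106, 106, 106]
t=4: [30, 30, 30, 30, 30, 30]
t=5: [90, 90, 90, 90, 90, 90]
t=6: [18, 18, 18, 18, 18, 18]
t=7: [54, 54, 54, 54, 54, 54]
t=8: [126, 126, 126, 126, 126, 126]
t=9: [90, 90, 90, 90, 90, 90]

Answer: 4
Key observation: The state at step 5, [90, 90, 90, 90, 90, 90], reappears at step 9 — and no state repeats earlier — so the cycle the system enters has period 4.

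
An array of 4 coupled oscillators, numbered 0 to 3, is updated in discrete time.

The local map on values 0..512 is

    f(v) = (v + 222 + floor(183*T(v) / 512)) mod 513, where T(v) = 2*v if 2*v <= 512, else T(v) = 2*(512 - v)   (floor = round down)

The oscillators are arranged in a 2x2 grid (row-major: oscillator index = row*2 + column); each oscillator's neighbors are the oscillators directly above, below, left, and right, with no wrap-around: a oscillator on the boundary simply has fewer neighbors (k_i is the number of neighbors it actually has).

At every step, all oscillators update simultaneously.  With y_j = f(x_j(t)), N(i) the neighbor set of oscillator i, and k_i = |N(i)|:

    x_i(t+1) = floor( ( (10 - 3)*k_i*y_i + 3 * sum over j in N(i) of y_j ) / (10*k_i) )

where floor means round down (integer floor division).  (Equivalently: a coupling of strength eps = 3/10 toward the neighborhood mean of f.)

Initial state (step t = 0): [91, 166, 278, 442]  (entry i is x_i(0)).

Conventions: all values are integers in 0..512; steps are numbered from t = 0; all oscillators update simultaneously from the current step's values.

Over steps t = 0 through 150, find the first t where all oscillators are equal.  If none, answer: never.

Answer: 27
Key observation: Synchronization is absorbing here: once all oscillators are equal they stay equal, and step 27 is the first all-equal step.

Derivation:
t=0: [91, 166, 278, 442]  (not all equal)
t=1: [363, 441, 194, 239]  (not all equal)
t=2: [160, 184, 73, 118]  (not all equal)
t=3: [402, 154, 380, 352]  (not all equal)
t=4: [232, 394, 182, 222]  (not all equal)
t=5: [105, 160, 43, 93]  (not all equal)
t=6: [400, 464, 323, 385]  (not all equal)
t=7: [188, 200, 172, 184]  (not all equal)
t=8: [29, 43, 10, 24]  (not all equal)
t=9: [269, 286, 247, 264]  (not all equal)
t=10: [148, 154, 137, 148]  (not all equal)
t=11: [473, 482, 461, 473]  (not all equal)
t=12: [209, 211, 206, 209]  (not all equal)
t=13: [66, 69, 63, 66]  (not all equal)
t=14: [335, 338, 331, 335]  (not all equal)
t=15: [170, 170, 169, 170]  (not all equal)
t=16: [76, 0, 357, 76]  (not all equal)
t=17: [306, 261, 228, 306]  (not all equal)
t=18: [150, 152, 117, 150]  (not all equal)
t=19: [470, 481, 439, 470]  (not all equal)
t=20: [208, 211, 202, 208]  (not all equal)
t=21: [64, 68, 58, 64]  (not all equal)
t=22: [330, 335, 324, 330]  (not all equal)
t=23: [168, 169, 167, 168]  (not all equal)
t=24: [509, 510, 508, 509]  (not all equal)
t=25: [219, 220, 219, 219]  (not all equal)
t=26: [84, 85, 84, 84]  (not all equal)
t=27: [366, 366, 366, 366]  (all equal)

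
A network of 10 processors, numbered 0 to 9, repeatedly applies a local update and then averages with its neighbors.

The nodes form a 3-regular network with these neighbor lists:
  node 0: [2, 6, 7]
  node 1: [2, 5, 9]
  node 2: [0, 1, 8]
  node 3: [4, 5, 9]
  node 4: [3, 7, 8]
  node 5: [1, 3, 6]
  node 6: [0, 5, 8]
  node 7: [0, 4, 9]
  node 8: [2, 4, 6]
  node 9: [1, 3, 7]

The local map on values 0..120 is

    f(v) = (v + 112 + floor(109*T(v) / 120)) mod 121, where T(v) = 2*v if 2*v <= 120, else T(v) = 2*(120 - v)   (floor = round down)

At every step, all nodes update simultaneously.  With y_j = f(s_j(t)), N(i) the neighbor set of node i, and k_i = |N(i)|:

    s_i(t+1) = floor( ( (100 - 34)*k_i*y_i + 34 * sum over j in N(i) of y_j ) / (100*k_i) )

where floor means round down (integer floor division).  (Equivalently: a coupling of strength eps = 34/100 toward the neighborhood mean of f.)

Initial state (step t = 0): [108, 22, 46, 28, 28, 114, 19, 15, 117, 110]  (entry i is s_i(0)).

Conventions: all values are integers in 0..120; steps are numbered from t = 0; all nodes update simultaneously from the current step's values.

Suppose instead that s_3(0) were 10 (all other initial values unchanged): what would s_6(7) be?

Simulating step by step:
t=0: [108, 22, 46, 10, 28, 114, 19, 15, 117, 110]
t=1: [101, 74, 111, 46, 64, 88, 68, 56, 100, 90]
t=2: [23, 34, 82, 86, 40, 30, 24, 23, 24, 28]
t=3: [51, 75, 36, 39, 82, 67, 59, 62, 58, 63]
t=4: [27, 35, 68, 76, 33, 40, 32, 32, 38, 42]
t=5: [66, 86, 49, 49, 77, 90, 83, 82, 86, 94]
t=6: [27, 14, 12, 10, 21, 14, 20, 21, 17, 12]
t=7: [57, 28, 31, 24, 45, 30, 46, 48, 38, 27]

Answer: s_6(7) = 46
Key observation: This trace re-runs the system from the modified initial state.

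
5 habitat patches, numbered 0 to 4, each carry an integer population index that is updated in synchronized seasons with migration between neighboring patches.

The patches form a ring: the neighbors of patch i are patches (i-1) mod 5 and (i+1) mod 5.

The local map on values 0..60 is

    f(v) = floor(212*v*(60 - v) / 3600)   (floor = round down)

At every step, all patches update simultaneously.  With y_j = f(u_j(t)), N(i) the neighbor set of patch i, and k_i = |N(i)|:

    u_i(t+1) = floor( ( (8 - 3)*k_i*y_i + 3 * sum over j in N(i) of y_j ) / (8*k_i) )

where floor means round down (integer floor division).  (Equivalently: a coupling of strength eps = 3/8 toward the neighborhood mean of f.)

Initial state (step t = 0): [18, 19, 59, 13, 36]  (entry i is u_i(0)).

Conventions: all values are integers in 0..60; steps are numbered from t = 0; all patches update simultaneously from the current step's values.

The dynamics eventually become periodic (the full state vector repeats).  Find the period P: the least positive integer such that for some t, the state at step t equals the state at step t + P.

Answer: 4
Key observation: The state at step 10, [52, 51, 51, 51, 52], reappears at step 14 — and no state repeats earlier — so the cycle the system enters has period 4.

Derivation:
t=0: [18, 19, 59, 13, 36]
t=1: [45, 36, 16, 31, 46]
t=2: [40, 46, 44, 47, 40]
t=3: [45, 39, 39, 38, 44]
t=4: [41, 46, 48, 47, 42]
t=5: [43, 37, 34, 36, 42]
t=6: [44, 49, 51, 49, 44]
t=7: [39, 32, 28, 32, 39]
t=8: [48, 51, 52, 51, 48]
t=9: [31, 27, 25, 27, 31]
t=10: [52, 51, 51, 51, 52]
t=11: [24, 26, 27, 26, 24]
t=12: [50, 51, 52, 51, 50]
t=13: [28, 26, 25, 26, 28]
t=14: [52, 51, 51, 51, 52]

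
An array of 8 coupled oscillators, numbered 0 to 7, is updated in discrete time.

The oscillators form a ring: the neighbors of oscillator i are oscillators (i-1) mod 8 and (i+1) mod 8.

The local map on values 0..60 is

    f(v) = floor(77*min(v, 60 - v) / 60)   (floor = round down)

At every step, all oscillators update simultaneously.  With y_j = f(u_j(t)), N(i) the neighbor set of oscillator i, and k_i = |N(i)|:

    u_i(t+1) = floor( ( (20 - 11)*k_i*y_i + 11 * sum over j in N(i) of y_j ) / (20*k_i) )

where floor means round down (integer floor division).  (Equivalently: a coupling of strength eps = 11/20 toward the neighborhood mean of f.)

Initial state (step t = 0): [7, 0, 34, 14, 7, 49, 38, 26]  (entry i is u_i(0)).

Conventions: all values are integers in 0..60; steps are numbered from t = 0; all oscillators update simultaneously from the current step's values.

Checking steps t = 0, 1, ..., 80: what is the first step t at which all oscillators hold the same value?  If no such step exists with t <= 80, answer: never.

Answer: 17
Key observation: Synchronization is absorbing here: once all oscillators are equal they stay equal, and step 17 is the first all-equal step.

Derivation:
t=0: [7, 0, 34, 14, 7, 49, 38, 26]  (not all equal)
t=1: [12, 11, 19, 18, 12, 16, 25, 24]  (not all equal)
t=2: [18, 17, 20, 21, 18, 21, 28, 26]  (not all equal)
t=3: [25, 22, 24, 24, 24, 27, 31, 30]  (not all equal)
t=4: [32, 29, 29, 30, 31, 33, 36, 36]  (not all equal)
t=5: [34, 36, 37, 37, 36, 33, 31, 31]  (not all equal)
t=6: [33, 30, 29, 29, 30, 33, 36, 35]  (not all equal)
t=7: [34, 36, 37, 37, 36, 34, 31, 32]  (not all equal)
t=8: [32, 30, 29, 29, 30, 33, 35, 35]  (not all equal)
t=9: [35, 36, 37, 37, 36, 34, 32, 32]  (not all equal)
t=10: [32, 30, 29, 29, 30, 32, 34, 34]  (not all equal)
t=11: [35, 36, 37, 37, 36, 35, 33, 33]  (not all equal)
t=12: [32, 30, 29, 29, 30, 32, 33, 33]  (not all equal)
t=13: [35, 36, 37, 37, 36, 35, 34, 34]  (not all equal)
t=14: [31, 30, 29, 29, 30, 31, 32, 32]  (not all equal)
t=15: [36, 37, 37, 37, 37, 36, 35, 35]  (not all equal)
t=16: [30, 29, 29, 29, 29, 30, 31, 31]  (not all equal)
t=17: [37, 37, 37, 37, 37, 37, 37, 37]  (all equal)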